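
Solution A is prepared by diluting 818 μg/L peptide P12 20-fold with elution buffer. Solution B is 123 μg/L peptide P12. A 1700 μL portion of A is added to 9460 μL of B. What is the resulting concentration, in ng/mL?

C_A = 818 μg/L / 20 = 40.9 μg/L.
C_mix = (C_A·V_A + C_B·V_B)/(V_A + V_B) = (40.9×1700 + 123×9460) / 11160 = 110 μg/L = 110 ng/mL.

110 ng/mL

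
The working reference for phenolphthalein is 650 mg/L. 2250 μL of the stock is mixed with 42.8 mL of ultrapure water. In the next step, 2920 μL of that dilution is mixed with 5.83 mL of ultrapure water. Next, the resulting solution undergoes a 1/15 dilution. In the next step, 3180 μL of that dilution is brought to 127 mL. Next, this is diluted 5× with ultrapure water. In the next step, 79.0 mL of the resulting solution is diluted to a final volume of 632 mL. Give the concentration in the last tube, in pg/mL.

452 pg/mL

Overall dilution factor = 20.02 × 2.997 × 15 × 39.94 × 5 × 8 = 1.44 × 10⁶.
650 mg/L / 1.44 × 10⁶ = 4.52 × 10⁻⁴ mg/L = 452 pg/mL.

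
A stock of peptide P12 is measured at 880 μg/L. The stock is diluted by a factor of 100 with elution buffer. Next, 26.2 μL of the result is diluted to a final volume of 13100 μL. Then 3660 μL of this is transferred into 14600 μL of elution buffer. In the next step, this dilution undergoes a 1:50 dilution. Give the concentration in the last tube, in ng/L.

0.0706 ng/L

Overall dilution factor = 100 × 500 × 4.989 × 50 = 1.25 × 10⁷.
880 μg/L / 1.25 × 10⁷ = 7.06 × 10⁻⁵ μg/L = 0.0706 ng/L.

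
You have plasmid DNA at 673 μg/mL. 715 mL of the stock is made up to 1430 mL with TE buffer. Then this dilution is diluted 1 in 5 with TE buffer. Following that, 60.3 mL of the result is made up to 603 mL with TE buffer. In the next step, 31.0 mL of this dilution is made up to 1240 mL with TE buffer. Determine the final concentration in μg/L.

168 μg/L

Overall dilution factor = 2 × 5 × 10 × 40 = 4000.
673 μg/mL / 4000 = 0.168 μg/mL = 168 μg/L.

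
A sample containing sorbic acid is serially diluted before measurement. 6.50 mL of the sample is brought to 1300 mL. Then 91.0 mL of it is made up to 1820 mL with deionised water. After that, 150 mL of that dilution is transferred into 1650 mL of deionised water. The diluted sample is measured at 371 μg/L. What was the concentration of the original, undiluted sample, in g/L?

17.8 g/L

Overall dilution factor = 200 × 20 × 12 = 4.80 × 10⁴.
Original = 371 μg/L × 4.80 × 10⁴ = 1.78 × 10⁷ μg/L = 17.8 g/L.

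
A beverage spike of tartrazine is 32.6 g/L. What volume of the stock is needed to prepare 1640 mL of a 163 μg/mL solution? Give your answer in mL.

163 μg/mL = 0.163 g/L.
V₁ = C₂V₂/C₁ = 0.163 × 1640 / 32.6 = 8.20 mL.

8.20 mL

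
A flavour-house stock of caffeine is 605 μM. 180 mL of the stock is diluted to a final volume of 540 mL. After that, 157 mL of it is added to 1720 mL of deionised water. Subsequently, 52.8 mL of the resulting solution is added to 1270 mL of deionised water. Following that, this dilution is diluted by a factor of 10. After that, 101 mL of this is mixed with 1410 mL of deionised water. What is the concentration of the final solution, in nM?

Overall dilution factor = 3 × 11.96 × 25.05 × 10 × 14.96 = 1.34 × 10⁵.
605 μM / 1.34 × 10⁵ = 4.50 × 10⁻³ μM = 4.50 nM.

4.50 nM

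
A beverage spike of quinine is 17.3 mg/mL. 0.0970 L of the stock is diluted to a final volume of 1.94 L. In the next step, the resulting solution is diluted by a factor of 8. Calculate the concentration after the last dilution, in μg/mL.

Overall dilution factor = 20 × 8 = 160.
17.3 mg/mL / 160 = 0.108 mg/mL = 108 μg/mL.

108 μg/mL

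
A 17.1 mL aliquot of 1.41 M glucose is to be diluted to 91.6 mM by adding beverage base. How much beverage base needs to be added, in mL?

246 mL

91.6 mM = 0.0916 M.
V₂ = C₁V₁/C₂ = 1.41 × 17.1 / 0.0916 = 263 mL.
Diluent to add = V₂ − V₁ = 263 − 17.1 = 246 mL.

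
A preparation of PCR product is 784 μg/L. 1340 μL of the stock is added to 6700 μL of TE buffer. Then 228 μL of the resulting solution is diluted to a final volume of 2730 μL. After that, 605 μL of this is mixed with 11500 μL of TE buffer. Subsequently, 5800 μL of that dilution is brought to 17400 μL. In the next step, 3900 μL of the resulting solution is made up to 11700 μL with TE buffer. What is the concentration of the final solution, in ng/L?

Overall dilution factor = 6 × 11.97 × 20.01 × 3 × 3 = 1.29 × 10⁴.
784 μg/L / 1.29 × 10⁴ = 0.0606 μg/L = 60.6 ng/L.

60.6 ng/L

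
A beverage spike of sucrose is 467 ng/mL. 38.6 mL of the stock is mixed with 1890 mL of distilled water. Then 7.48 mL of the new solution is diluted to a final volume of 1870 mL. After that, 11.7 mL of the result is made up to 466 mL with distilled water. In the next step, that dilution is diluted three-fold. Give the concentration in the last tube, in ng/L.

0.313 ng/L

Overall dilution factor = 49.96 × 250 × 39.83 × 3 = 1.49 × 10⁶.
467 ng/mL / 1.49 × 10⁶ = 3.13 × 10⁻⁴ ng/mL = 0.313 ng/L.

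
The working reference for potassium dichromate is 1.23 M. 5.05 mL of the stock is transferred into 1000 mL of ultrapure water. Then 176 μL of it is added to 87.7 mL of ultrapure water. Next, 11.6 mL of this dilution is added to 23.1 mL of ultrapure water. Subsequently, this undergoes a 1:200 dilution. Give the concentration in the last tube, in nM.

20.7 nM

Overall dilution factor = 199.0 × 499.3 × 2.991 × 200 = 5.95 × 10⁷.
1.23 M / 5.95 × 10⁷ = 2.07 × 10⁻⁸ M = 20.7 nM.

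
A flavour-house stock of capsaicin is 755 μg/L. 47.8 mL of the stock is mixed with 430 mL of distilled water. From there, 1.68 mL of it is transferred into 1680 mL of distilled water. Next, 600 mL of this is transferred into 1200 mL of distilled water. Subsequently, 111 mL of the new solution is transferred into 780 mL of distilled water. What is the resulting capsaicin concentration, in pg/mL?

3.13 pg/mL

Overall dilution factor = 9.996 × 1001 × 3 × 8.027 = 2.41 × 10⁵.
755 μg/L / 2.41 × 10⁵ = 3.13 × 10⁻³ μg/L = 3.13 pg/mL.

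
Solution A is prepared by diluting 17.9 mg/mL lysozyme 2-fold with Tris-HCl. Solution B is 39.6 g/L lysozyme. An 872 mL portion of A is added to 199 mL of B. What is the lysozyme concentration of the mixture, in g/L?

C_A = 17.9 mg/mL / 2 = 8.95 mg/mL.
C_B = 39.6 g/L = 39.6 mg/mL.
C_mix = (C_A·V_A + C_B·V_B)/(V_A + V_B) = (8.95×872 + 39.6×199) / 1071 = 14.6 mg/mL = 14.6 g/L.

14.6 g/L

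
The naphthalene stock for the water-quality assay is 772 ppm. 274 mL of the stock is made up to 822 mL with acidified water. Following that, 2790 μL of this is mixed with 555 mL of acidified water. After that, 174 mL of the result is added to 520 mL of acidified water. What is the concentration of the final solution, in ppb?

Overall dilution factor = 3 × 199.9 × 3.989 = 2392.
772 ppm / 2392 = 0.323 ppm = 323 ppb.

323 ppb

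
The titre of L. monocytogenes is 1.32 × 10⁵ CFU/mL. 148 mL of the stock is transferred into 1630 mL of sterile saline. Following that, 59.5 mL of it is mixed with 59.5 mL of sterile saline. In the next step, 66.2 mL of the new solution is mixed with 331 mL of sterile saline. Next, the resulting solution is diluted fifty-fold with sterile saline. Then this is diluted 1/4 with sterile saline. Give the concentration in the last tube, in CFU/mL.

Overall dilution factor = 12.01 × 2 × 6 × 50 × 4 = 2.88 × 10⁴.
1.32 × 10⁵ CFU/mL / 2.88 × 10⁴ = 4.58 CFU/mL.

4.58 CFU/mL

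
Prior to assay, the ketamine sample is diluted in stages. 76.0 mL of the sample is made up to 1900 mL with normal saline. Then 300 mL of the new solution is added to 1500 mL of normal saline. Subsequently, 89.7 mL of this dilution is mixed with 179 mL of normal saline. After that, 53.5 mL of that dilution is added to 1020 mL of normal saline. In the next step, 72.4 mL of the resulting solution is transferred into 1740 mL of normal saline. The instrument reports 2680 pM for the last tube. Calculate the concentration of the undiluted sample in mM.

0.605 mM

Overall dilution factor = 25 × 6 × 2.996 × 20.07 × 25.03 = 2.26 × 10⁵.
Original = 2680 pM × 2.26 × 10⁵ = 6.05 × 10⁸ pM = 0.605 mM.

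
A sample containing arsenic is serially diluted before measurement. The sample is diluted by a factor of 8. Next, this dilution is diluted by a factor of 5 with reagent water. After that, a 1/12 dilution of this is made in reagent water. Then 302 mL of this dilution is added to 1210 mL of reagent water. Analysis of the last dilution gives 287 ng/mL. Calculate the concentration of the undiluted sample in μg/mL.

690 μg/mL

Overall dilution factor = 8 × 5 × 12 × 5.007 = 2403.
Original = 287 ng/mL × 2403 = 6.90 × 10⁵ ng/mL = 690 μg/mL.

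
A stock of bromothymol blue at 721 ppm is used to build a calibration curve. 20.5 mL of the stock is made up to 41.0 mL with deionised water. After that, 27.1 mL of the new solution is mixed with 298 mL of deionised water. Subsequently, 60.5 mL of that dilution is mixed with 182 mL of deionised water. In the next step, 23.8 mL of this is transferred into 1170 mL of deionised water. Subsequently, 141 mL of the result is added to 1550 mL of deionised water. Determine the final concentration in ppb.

12.5 ppb

Overall dilution factor = 2 × 12.00 × 4.008 × 50.16 × 11.99 = 5.79 × 10⁴.
721 ppm / 5.79 × 10⁴ = 0.0125 ppm = 12.5 ppb.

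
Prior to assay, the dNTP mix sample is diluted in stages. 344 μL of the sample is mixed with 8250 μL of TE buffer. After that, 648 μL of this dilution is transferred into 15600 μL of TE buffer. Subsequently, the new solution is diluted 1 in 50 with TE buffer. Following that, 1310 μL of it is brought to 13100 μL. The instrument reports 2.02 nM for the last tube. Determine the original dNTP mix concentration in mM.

Overall dilution factor = 24.98 × 25.07 × 50 × 10 = 3.13 × 10⁵.
Original = 2.02 nM × 3.13 × 10⁵ = 6.33 × 10⁵ nM = 0.633 mM.

0.633 mM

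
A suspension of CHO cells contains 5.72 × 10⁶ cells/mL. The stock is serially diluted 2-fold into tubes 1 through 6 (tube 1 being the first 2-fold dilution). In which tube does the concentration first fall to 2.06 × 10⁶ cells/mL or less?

Tube n has concentration 5.72 × 10⁶ cells/mL / 2ⁿ.
Need 2ⁿ ≥ 5.72 × 10⁶ cells/mL / 2.06 × 10⁶ cells/mL = 2.78, so n ≥ 1.47.
First such tube: n = 2.

tube 2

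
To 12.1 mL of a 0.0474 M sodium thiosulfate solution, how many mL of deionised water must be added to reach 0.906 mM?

621 mL

0.906 mM = 9.06 × 10⁻⁴ M.
V₂ = C₁V₁/C₂ = 0.0474 × 12.1 / 9.06 × 10⁻⁴ = 633 mL.
Diluent to add = V₂ − V₁ = 633 − 12.1 = 621 mL.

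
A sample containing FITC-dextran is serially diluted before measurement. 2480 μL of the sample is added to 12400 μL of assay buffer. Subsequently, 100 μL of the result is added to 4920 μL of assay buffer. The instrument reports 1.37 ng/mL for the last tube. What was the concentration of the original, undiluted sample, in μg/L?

Overall dilution factor = 6 × 50.20 = 301.
Original = 1.37 ng/mL × 301 = 413 ng/mL = 413 μg/L.

413 μg/L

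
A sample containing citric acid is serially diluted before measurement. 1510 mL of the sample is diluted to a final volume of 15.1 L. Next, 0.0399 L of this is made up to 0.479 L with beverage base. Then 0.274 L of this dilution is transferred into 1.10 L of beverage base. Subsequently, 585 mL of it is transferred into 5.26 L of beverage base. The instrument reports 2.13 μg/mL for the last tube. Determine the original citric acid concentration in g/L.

12.8 g/L

Overall dilution factor = 10 × 12.01 × 5.015 × 9.991 = 6015.
Original = 2.13 μg/mL × 6015 = 1.28 × 10⁴ μg/mL = 12.8 g/L.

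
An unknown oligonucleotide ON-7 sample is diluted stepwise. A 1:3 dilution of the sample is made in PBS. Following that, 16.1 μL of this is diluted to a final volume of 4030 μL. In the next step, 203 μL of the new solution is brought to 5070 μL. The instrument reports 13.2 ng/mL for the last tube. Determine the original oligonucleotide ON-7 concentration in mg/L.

Overall dilution factor = 3 × 250.3 × 24.98 = 1.88 × 10⁴.
Original = 13.2 ng/mL × 1.88 × 10⁴ = 2.48 × 10⁵ ng/mL = 248 mg/L.

248 mg/L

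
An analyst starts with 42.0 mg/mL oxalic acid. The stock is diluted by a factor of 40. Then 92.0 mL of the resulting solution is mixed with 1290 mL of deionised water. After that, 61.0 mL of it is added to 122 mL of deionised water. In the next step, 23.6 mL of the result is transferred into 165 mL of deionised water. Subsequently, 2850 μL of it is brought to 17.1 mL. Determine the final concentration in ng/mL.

Overall dilution factor = 40 × 15.02 × 3 × 7.992 × 6 = 8.64 × 10⁴.
42.0 mg/mL / 8.64 × 10⁴ = 4.86 × 10⁻⁴ mg/mL = 486 ng/mL.

486 ng/mL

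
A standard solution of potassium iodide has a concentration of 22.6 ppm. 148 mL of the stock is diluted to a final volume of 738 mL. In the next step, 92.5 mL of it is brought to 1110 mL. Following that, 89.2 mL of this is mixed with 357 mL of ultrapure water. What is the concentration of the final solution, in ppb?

75.5 ppb

Overall dilution factor = 4.986 × 12 × 5.002 = 299.
22.6 ppm / 299 = 0.0755 ppm = 75.5 ppb.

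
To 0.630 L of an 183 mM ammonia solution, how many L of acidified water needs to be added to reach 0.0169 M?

6.19 L

0.0169 M = 16.9 mM.
V₂ = C₁V₁/C₂ = 183 × 0.630 / 16.9 = 6.82 L.
Diluent to add = V₂ − V₁ = 6.82 − 0.630 = 6.19 L.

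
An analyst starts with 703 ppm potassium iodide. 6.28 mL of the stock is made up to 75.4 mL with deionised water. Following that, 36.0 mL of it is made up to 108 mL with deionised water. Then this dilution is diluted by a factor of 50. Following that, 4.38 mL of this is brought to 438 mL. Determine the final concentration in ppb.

Overall dilution factor = 12.01 × 3 × 50 × 100 = 1.80 × 10⁵.
703 ppm / 1.80 × 10⁵ = 3.90 × 10⁻³ ppm = 3.90 ppb.

3.90 ppb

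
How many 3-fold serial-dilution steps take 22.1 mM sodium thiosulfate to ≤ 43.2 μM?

6

Need 3ⁿ ≥ 512, so n ≥ log(512)/log(3) = 5.68.
Minimum whole steps: n = 6.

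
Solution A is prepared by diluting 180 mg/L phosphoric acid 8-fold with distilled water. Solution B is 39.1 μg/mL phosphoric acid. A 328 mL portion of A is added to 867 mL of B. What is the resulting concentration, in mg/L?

34.5 mg/L

C_A = 180 mg/L / 8 = 22.5 mg/L.
C_B = 39.1 μg/mL = 39.1 mg/L.
C_mix = (C_A·V_A + C_B·V_B)/(V_A + V_B) = (22.5×328 + 39.1×867) / 1195 = 34.5 mg/L.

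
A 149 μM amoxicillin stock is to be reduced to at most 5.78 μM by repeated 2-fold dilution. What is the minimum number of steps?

Need 2ⁿ ≥ 25.8, so n ≥ log(25.8)/log(2) = 4.69.
Minimum whole steps: n = 5.

5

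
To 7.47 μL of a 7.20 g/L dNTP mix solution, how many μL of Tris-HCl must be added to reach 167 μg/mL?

167 μg/mL = 0.167 g/L.
V₂ = C₁V₁/C₂ = 7.20 × 7.47 / 0.167 = 322 μL.
Diluent to add = V₂ − V₁ = 322 − 7.47 = 315 μL.

315 μL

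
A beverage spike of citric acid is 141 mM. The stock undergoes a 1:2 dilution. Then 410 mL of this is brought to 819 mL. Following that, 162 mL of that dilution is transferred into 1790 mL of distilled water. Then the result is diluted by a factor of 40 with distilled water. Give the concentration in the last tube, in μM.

73.2 μM

Overall dilution factor = 2 × 1.998 × 12.05 × 40 = 1926.
141 mM / 1926 = 0.0732 mM = 73.2 μM.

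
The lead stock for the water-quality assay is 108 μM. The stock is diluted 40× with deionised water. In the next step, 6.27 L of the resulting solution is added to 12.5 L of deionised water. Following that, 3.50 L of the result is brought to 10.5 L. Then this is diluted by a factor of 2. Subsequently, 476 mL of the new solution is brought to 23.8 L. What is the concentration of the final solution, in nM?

Overall dilution factor = 40 × 2.994 × 3 × 2 × 50 = 3.59 × 10⁴.
108 μM / 3.59 × 10⁴ = 3.01 × 10⁻³ μM = 3.01 nM.

3.01 nM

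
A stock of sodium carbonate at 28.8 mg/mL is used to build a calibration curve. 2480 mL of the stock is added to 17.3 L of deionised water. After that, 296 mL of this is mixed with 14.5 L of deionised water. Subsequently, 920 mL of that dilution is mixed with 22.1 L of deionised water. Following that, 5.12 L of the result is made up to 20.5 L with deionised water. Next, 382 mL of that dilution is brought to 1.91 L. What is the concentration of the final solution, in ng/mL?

144 ng/mL

Overall dilution factor = 7.976 × 49.99 × 25.02 × 4.004 × 5 = 2.00 × 10⁵.
28.8 mg/mL / 2.00 × 10⁵ = 1.44 × 10⁻⁴ mg/mL = 144 ng/mL.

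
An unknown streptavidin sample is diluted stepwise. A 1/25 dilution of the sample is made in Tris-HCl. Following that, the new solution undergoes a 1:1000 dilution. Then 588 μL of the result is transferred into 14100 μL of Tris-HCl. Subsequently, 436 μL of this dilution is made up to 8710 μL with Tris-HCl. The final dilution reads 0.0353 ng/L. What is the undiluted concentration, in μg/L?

Overall dilution factor = 25 × 1000 × 24.98 × 19.98 = 1.25 × 10⁷.
Original = 0.0353 ng/L × 1.25 × 10⁷ = 4.40 × 10⁵ ng/L = 440 μg/L.

440 μg/L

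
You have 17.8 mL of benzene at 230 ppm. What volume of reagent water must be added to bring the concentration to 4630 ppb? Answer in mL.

866 mL

4630 ppb = 4.63 ppm.
V₂ = C₁V₁/C₂ = 230 × 17.8 / 4.63 = 884 mL.
Diluent to add = V₂ − V₁ = 884 − 17.8 = 866 mL.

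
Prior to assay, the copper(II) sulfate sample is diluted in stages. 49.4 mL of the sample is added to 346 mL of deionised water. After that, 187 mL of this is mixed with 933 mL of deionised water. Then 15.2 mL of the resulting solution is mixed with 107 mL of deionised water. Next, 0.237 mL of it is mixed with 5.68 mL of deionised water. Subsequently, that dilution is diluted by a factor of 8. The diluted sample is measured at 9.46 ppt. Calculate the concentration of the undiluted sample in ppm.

0.728 ppm

Overall dilution factor = 8.004 × 5.989 × 8.039 × 24.97 × 8 = 7.70 × 10⁴.
Original = 9.46 ppt × 7.70 × 10⁴ = 7.28 × 10⁵ ppt = 0.728 ppm.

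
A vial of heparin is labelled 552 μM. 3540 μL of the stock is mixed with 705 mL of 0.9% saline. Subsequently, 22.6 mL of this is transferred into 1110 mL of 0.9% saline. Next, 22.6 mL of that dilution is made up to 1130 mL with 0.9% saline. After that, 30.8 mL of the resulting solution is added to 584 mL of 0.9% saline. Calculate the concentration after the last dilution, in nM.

Overall dilution factor = 200.2 × 50.12 × 50 × 19.96 = 1.00 × 10⁷.
552 μM / 1.00 × 10⁷ = 5.51 × 10⁻⁵ μM = 0.0551 nM.

0.0551 nM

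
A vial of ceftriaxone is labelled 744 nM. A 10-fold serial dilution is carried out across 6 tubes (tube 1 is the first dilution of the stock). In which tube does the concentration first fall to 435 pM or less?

Tube n has concentration 744 nM / 10ⁿ.
Need 10ⁿ ≥ 744 nM / 435 pM = 1710, so n ≥ 3.23.
First such tube: n = 4.

tube 4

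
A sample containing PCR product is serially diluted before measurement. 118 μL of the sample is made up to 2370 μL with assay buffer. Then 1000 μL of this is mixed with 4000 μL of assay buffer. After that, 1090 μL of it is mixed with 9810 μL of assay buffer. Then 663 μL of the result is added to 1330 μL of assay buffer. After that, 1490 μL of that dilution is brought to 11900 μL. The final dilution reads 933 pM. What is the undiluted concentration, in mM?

0.0225 mM

Overall dilution factor = 20.08 × 5 × 10 × 3.006 × 7.987 = 2.41 × 10⁴.
Original = 933 pM × 2.41 × 10⁴ = 2.25 × 10⁷ pM = 0.0225 mM.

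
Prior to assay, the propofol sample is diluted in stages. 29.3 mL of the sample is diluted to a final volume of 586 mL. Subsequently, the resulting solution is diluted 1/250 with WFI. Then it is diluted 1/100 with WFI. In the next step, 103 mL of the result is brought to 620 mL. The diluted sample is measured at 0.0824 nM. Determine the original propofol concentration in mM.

Overall dilution factor = 20 × 250 × 100 × 6.019 = 3.01 × 10⁶.
Original = 0.0824 nM × 3.01 × 10⁶ = 2.48 × 10⁵ nM = 0.248 mM.

0.248 mM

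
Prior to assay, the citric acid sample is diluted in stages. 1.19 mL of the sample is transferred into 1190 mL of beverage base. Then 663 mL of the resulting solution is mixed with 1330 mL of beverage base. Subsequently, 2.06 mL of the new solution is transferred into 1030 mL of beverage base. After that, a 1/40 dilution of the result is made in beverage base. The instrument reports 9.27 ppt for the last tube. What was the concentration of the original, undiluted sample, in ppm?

Overall dilution factor = 1001 × 3.006 × 501 × 40 = 6.03 × 10⁷.
Original = 9.27 ppt × 6.03 × 10⁷ = 5.59 × 10⁸ ppt = 559 ppm.

559 ppm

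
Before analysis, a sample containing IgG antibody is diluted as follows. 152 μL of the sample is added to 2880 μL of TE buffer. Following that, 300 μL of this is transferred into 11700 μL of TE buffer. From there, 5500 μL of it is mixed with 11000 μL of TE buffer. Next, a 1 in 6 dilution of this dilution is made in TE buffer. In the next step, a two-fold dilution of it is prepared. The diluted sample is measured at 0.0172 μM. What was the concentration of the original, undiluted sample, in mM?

0.494 mM

Overall dilution factor = 19.95 × 40 × 3 × 6 × 2 = 2.87 × 10⁴.
Original = 0.0172 μM × 2.87 × 10⁴ = 494 μM = 0.494 mM.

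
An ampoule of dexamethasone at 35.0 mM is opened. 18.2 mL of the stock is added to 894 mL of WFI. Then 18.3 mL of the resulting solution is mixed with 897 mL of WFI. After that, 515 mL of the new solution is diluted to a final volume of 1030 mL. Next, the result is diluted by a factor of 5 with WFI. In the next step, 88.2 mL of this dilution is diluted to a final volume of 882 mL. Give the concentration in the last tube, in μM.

0.140 μM

Overall dilution factor = 50.12 × 50.02 × 2 × 5 × 10 = 2.51 × 10⁵.
35.0 mM / 2.51 × 10⁵ = 1.40 × 10⁻⁴ mM = 0.140 μM.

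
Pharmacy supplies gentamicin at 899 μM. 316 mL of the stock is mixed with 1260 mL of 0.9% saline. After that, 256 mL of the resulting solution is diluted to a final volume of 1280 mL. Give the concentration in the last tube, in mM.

Overall dilution factor = 4.987 × 5 = 24.9.
899 μM / 24.9 = 36.1 μM = 0.0361 mM.

0.0361 mM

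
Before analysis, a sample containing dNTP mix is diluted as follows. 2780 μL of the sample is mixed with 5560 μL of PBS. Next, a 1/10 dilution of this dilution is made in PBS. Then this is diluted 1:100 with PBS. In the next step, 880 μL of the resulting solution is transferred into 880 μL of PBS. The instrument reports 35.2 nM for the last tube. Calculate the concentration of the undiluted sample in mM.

Overall dilution factor = 3 × 10 × 100 × 2 = 6000.
Original = 35.2 nM × 6000 = 2.11 × 10⁵ nM = 0.211 mM.

0.211 mM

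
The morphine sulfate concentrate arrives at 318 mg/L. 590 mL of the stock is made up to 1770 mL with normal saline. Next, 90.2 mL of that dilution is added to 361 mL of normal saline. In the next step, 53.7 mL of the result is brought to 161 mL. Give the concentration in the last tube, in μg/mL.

7.07 μg/mL

Overall dilution factor = 3 × 5.002 × 2.998 = 45.0.
318 mg/L / 45.0 = 7.07 mg/L = 7.07 μg/mL.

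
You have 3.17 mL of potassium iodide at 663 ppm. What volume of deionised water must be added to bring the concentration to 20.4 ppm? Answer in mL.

99.9 mL

V₂ = C₁V₁/C₂ = 663 × 3.17 / 20.4 = 103 mL.
Diluent to add = V₂ − V₁ = 103 − 3.17 = 99.9 mL.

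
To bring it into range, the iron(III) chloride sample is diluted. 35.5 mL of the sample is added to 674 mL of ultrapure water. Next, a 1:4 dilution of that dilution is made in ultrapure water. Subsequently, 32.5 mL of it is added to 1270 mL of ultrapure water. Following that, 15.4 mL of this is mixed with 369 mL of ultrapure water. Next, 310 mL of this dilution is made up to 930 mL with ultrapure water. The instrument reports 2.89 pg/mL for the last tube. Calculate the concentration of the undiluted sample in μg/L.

693 μg/L

Overall dilution factor = 19.99 × 4 × 40.08 × 24.96 × 3 = 2.40 × 10⁵.
Original = 2.89 pg/mL × 2.40 × 10⁵ = 6.93 × 10⁵ pg/mL = 693 μg/L.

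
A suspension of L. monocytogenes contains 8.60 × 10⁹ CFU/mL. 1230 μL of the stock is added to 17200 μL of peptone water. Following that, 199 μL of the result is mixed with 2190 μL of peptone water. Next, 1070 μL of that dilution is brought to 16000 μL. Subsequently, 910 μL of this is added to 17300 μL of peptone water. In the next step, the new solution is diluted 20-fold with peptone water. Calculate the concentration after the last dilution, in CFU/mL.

7990 CFU/mL

Overall dilution factor = 14.98 × 12.01 × 14.95 × 20.01 × 20 = 1.08 × 10⁶.
8.60 × 10⁹ CFU/mL / 1.08 × 10⁶ = 7990 CFU/mL.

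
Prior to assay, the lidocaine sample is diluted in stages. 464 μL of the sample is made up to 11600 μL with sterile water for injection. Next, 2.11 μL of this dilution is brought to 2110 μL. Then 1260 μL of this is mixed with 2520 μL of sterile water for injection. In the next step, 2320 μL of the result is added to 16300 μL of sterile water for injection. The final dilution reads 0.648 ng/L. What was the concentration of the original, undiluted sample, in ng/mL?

390 ng/mL

Overall dilution factor = 25 × 1000 × 3 × 8.026 = 6.02 × 10⁵.
Original = 0.648 ng/L × 6.02 × 10⁵ = 3.90 × 10⁵ ng/L = 390 ng/mL.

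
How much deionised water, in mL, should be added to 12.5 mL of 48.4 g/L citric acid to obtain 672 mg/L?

672 mg/L = 0.672 g/L.
V₂ = C₁V₁/C₂ = 48.4 × 12.5 / 0.672 = 900 mL.
Diluent to add = V₂ − V₁ = 900 − 12.5 = 888 mL.

888 mL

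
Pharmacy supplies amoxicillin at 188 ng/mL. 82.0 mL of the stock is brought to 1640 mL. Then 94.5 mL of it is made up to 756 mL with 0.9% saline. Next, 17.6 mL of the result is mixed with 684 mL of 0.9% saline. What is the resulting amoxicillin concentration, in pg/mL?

29.5 pg/mL

Overall dilution factor = 20 × 8 × 39.86 = 6378.
188 ng/mL / 6378 = 0.0295 ng/mL = 29.5 pg/mL.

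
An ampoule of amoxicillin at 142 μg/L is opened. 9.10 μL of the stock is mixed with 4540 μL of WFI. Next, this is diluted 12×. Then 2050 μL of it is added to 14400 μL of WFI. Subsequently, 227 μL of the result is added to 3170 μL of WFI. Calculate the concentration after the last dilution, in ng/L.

0.197 ng/L

Overall dilution factor = 499.9 × 12 × 8.024 × 14.96 = 7.20 × 10⁵.
142 μg/L / 7.20 × 10⁵ = 1.97 × 10⁻⁴ μg/L = 0.197 ng/L.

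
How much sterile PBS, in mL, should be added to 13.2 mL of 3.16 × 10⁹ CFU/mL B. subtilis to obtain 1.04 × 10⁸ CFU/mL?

388 mL

V₂ = C₁V₁/C₂ = 3.16 × 10⁹ × 13.2 / 1.04 × 10⁸ = 401 mL.
Diluent to add = V₂ − V₁ = 401 − 13.2 = 388 mL.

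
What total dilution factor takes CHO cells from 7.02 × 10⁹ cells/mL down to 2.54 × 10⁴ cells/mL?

Factor = C₀/C_target = 7.02 × 10⁹ cells/mL / 2.54 × 10⁴ cells/mL = 2.76 × 10⁵.

2.76 × 10⁵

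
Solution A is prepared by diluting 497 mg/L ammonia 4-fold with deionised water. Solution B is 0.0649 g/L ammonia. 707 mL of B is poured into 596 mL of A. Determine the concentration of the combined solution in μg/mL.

C_A = 497 mg/L / 4 = 124 mg/L.
C_B = 0.0649 g/L = 64.9 mg/L.
C_mix = (C_A·V_A + C_B·V_B)/(V_A + V_B) = (124×596 + 64.9×707) / 1303 = 92.0 mg/L = 92.0 μg/mL.

92.0 μg/mL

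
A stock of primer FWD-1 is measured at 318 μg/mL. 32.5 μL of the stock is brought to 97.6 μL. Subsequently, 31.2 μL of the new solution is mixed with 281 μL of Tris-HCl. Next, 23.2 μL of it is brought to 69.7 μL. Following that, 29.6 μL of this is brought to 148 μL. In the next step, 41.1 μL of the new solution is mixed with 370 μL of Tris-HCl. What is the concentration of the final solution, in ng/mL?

Overall dilution factor = 3.003 × 10.01 × 3.004 × 5 × 10.00 = 4515.
318 μg/mL / 4515 = 0.0704 μg/mL = 70.4 ng/mL.

70.4 ng/mL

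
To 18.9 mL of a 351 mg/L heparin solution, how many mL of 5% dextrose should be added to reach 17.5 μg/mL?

17.5 μg/mL = 17.5 mg/L.
V₂ = C₁V₁/C₂ = 351 × 18.9 / 17.5 = 379 mL.
Diluent to add = V₂ − V₁ = 379 − 18.9 = 360 mL.

360 mL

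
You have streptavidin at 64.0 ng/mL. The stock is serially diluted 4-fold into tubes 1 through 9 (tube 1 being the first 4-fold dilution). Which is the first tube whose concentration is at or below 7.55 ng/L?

tube 7

Tube n has concentration 64.0 ng/mL / 4ⁿ.
Need 4ⁿ ≥ 64.0 ng/mL / 7.55 ng/L = 8477, so n ≥ 6.52.
First such tube: n = 7.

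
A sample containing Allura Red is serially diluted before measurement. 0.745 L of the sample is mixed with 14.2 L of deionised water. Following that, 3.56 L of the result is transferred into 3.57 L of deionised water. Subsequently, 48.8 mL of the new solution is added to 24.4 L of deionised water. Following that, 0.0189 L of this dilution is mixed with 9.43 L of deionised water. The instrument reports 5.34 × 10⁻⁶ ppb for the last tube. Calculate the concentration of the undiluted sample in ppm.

0.0537 ppm

Overall dilution factor = 20.06 × 2.003 × 501 × 499.9 = 1.01 × 10⁷.
Original = 5.34 × 10⁻⁶ ppb × 1.01 × 10⁷ = 53.7 ppb = 0.0537 ppm.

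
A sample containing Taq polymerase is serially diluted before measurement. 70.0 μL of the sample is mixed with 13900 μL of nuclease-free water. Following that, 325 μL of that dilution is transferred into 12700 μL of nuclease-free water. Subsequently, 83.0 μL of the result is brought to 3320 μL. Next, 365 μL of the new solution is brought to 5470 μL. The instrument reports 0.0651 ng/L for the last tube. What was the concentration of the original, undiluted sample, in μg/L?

Overall dilution factor = 199.6 × 40.08 × 40 × 14.99 = 4.79 × 10⁶.
Original = 0.0651 ng/L × 4.79 × 10⁶ = 3.12 × 10⁵ ng/L = 312 μg/L.

312 μg/L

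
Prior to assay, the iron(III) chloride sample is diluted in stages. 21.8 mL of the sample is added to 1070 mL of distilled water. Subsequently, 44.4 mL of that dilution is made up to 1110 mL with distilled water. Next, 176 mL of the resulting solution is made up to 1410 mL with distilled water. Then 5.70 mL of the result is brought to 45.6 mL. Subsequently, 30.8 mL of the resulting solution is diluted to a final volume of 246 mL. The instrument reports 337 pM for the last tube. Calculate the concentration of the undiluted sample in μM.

216 μM

Overall dilution factor = 50.08 × 25 × 8.011 × 8 × 7.987 = 6.41 × 10⁵.
Original = 337 pM × 6.41 × 10⁵ = 2.16 × 10⁸ pM = 216 μM.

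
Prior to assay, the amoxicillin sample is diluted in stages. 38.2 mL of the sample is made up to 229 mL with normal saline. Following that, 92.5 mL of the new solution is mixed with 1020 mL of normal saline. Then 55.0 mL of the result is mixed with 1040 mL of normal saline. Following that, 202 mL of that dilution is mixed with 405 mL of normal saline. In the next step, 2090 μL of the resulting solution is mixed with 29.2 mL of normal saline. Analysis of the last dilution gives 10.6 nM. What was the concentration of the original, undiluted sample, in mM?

Overall dilution factor = 5.995 × 12.03 × 19.91 × 3.005 × 14.97 = 6.46 × 10⁴.
Original = 10.6 nM × 6.46 × 10⁴ = 6.85 × 10⁵ nM = 0.685 mM.

0.685 mM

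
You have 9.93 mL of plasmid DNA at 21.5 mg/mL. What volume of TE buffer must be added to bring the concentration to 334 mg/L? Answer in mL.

629 mL

334 mg/L = 0.334 mg/mL.
V₂ = C₁V₁/C₂ = 21.5 × 9.93 / 0.334 = 639 mL.
Diluent to add = V₂ − V₁ = 639 − 9.93 = 629 mL.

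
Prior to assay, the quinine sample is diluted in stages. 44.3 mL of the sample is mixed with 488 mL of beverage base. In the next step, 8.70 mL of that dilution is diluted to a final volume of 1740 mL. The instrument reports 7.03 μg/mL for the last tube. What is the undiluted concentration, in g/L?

16.9 g/L

Overall dilution factor = 12.02 × 200 = 2403.
Original = 7.03 μg/mL × 2403 = 1.69 × 10⁴ μg/mL = 16.9 g/L.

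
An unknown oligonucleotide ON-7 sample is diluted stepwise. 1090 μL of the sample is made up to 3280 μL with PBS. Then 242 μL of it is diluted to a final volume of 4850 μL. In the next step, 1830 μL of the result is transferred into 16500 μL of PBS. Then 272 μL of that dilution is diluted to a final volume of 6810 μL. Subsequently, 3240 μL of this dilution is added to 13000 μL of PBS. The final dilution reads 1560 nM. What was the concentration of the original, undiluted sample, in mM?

118 mM

Overall dilution factor = 3.009 × 20.04 × 10.02 × 25.04 × 5.012 = 7.58 × 10⁴.
Original = 1560 nM × 7.58 × 10⁴ = 1.18 × 10⁸ nM = 118 mM.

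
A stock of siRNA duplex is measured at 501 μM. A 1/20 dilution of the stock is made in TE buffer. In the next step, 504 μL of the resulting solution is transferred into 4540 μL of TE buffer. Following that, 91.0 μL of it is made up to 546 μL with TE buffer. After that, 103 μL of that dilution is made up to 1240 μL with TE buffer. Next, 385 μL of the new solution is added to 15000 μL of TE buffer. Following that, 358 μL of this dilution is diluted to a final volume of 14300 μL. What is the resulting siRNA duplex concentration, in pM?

Overall dilution factor = 20 × 10.01 × 6 × 12.04 × 39.96 × 39.94 = 2.31 × 10⁷.
501 μM / 2.31 × 10⁷ = 2.17 × 10⁻⁵ μM = 21.7 pM.

21.7 pM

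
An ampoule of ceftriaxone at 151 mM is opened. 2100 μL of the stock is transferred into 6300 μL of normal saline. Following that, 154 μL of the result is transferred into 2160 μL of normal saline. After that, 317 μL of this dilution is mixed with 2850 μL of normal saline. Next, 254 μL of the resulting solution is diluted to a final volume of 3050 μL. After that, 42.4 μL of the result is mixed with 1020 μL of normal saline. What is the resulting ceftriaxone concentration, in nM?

Overall dilution factor = 4 × 15.03 × 9.991 × 12.01 × 25.06 = 1.81 × 10⁵.
151 mM / 1.81 × 10⁵ = 8.36 × 10⁻⁴ mM = 836 nM.

836 nM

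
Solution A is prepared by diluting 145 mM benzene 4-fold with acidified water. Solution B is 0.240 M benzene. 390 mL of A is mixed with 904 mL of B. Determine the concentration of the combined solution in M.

C_A = 145 mM / 4 = 36.2 mM.
C_B = 0.240 M = 240 mM.
C_mix = (C_A·V_A + C_B·V_B)/(V_A + V_B) = (36.2×390 + 240×904) / 1294 = 179 mM = 0.179 M.

0.179 M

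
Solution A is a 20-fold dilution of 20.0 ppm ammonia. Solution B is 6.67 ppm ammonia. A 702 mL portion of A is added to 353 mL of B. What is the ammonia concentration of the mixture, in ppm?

2.90 ppm

C_A = 20.0 ppm / 20 = 1.00 ppm.
C_mix = (C_A·V_A + C_B·V_B)/(V_A + V_B) = (1.00×702 + 6.67×353) / 1055 = 2.90 ppm.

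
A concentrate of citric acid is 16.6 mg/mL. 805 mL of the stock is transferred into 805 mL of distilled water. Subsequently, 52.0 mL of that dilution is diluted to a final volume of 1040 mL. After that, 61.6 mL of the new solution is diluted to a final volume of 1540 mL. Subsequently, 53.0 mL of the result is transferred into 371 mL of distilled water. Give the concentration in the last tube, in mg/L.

Overall dilution factor = 2 × 20 × 25 × 8 = 8000.
16.6 mg/mL / 8000 = 2.08 × 10⁻³ mg/mL = 2.08 mg/L.

2.08 mg/L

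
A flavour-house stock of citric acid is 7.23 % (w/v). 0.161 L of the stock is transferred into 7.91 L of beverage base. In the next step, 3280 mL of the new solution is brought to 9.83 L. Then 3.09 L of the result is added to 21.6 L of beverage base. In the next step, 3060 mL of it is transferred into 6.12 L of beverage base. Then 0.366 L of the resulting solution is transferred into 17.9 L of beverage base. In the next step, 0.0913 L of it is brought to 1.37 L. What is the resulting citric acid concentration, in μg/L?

26.8 μg/L

Overall dilution factor = 50.13 × 2.997 × 7.990 × 3 × 49.91 × 15.01 = 2.70 × 10⁶.
7.23 % (w/v) / 2.70 × 10⁶ = 2.68 × 10⁻⁶ % (w/v) = 26.8 μg/L.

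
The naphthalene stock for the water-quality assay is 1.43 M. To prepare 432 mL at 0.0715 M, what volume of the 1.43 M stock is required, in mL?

21.6 mL

V₁ = C₂V₂/C₁ = 0.0715 × 432 / 1.43 = 21.6 mL.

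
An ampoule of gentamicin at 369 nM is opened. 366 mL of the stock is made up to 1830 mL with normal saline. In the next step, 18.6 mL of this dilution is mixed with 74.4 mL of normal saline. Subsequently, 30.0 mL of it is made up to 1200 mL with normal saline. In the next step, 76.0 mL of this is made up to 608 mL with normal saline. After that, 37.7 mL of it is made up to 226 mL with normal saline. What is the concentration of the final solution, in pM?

Overall dilution factor = 5 × 5 × 40 × 8 × 5.995 = 4.80 × 10⁴.
369 nM / 4.80 × 10⁴ = 7.69 × 10⁻³ nM = 7.69 pM.

7.69 pM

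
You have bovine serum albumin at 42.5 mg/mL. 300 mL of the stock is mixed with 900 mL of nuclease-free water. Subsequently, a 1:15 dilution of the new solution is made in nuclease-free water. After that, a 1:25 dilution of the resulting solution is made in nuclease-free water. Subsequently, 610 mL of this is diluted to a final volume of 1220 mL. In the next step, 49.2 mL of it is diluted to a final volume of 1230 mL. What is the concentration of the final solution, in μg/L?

567 μg/L

Overall dilution factor = 4 × 15 × 25 × 2 × 25 = 7.50 × 10⁴.
42.5 mg/mL / 7.50 × 10⁴ = 5.67 × 10⁻⁴ mg/mL = 567 μg/L.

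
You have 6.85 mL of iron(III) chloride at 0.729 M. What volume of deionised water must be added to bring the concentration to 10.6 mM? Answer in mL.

10.6 mM = 0.0106 M.
V₂ = C₁V₁/C₂ = 0.729 × 6.85 / 0.0106 = 471 mL.
Diluent to add = V₂ − V₁ = 471 − 6.85 = 464 mL.

464 mL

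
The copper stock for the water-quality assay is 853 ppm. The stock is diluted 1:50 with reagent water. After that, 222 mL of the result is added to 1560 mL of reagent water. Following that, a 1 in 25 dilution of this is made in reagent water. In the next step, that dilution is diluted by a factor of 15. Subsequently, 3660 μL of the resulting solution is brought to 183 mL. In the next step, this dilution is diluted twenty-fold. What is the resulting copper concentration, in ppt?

5.67 ppt

Overall dilution factor = 50 × 8.027 × 25 × 15 × 50 × 20 = 1.51 × 10⁸.
853 ppm / 1.51 × 10⁸ = 5.67 × 10⁻⁶ ppm = 5.67 ppt.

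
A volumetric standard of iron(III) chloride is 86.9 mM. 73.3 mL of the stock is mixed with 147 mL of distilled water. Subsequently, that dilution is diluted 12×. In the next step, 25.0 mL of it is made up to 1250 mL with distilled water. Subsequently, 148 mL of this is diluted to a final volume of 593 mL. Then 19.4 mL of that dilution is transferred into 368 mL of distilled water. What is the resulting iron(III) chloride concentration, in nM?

602 nM

Overall dilution factor = 3.005 × 12 × 50 × 4.007 × 19.97 = 1.44 × 10⁵.
86.9 mM / 1.44 × 10⁵ = 6.02 × 10⁻⁴ mM = 602 nM.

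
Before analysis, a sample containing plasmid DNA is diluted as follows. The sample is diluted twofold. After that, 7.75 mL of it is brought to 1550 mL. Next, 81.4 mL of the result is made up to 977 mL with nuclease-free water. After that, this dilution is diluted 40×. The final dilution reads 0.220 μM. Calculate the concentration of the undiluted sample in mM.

42.2 mM

Overall dilution factor = 2 × 200 × 12.00 × 40 = 1.92 × 10⁵.
Original = 0.220 μM × 1.92 × 10⁵ = 4.22 × 10⁴ μM = 42.2 mM.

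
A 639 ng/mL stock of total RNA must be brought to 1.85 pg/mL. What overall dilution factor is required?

3.45 × 10⁵

Factor = C₀/C_target = 639 ng/mL / 1.85 pg/mL = 3.45 × 10⁵.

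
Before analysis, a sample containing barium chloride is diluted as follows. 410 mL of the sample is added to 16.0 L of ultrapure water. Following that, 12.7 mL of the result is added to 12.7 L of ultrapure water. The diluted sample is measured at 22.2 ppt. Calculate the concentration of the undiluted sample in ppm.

0.889 ppm

Overall dilution factor = 40.02 × 1001 = 4.01 × 10⁴.
Original = 22.2 ppt × 4.01 × 10⁴ = 8.89 × 10⁵ ppt = 0.889 ppm.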